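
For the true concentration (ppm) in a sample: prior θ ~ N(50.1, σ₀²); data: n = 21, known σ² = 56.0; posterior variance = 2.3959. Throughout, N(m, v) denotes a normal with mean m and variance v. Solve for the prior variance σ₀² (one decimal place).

σ₀² = 23.6

For the Normal–Normal model with known σ², precisions add: τ_n = τ₀ + n/σ².
So 1/σ₀² = 1/2.3959 − 21/56.0 = 0.417380 − 0.375000 = 0.042380.
Hence σ₀² = 1/0.042380 ≈ 23.6.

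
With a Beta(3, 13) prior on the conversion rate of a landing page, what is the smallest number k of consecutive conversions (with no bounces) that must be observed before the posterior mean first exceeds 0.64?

After k conversions and 0 bounces the posterior is Beta(3+k, 13), with mean (3+k)/(3+13+k).
Set (3+k)/(16+k) > 0.64 and solve: k > (0.64·16 − 3)/(1 − 0.64) = 20.111.
The smallest integer exceeding 20.111 is 21, and checking k=21: (24)/(37) = 0.6486 > 0.64.

k = 21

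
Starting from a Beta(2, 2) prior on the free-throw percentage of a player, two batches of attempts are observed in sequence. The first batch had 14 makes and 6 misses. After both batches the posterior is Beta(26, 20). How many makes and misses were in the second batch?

Sequential conjugate updates are equivalent to a single update on the pooled data, so total successes = posterior α − prior α and total failures = posterior β − prior β.
Total across both batches: 26−2=24 makes, 20−2=18 misses.
Subtract the first batch: 24−14=10 makes and 18−6=12 misses.

10 makes and 12 misses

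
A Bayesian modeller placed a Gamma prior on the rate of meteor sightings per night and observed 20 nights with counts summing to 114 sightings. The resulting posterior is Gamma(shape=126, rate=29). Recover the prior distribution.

Gamma–Poisson conjugacy: posterior shape = α + Σxᵢ, posterior rate = β + n.
So α = 126 − 114 = 12 and β = 29 − 20 = 9.

Gamma(shape=12, rate=9)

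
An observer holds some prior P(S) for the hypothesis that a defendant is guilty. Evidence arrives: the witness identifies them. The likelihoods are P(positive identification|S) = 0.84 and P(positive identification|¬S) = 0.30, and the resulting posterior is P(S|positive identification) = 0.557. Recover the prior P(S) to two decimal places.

Bayes' rule in odds form gives O(S|E) = O(S)·[P(E|S)/P(E|¬S)], hence O(S) = O(S|E)/LR.
Posterior odds = 0.557/(1−0.557) = 1.2573. LR = 0.84/0.30 = 2.8000.
Prior odds = 1.2573/2.8000 = 0.4490, so P(S) = 0.4490/(1+0.4490) ≈ 0.31.

P(S) = 0.31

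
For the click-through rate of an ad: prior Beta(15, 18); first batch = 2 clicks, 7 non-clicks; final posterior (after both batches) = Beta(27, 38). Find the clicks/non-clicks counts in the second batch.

Because Beta–binomial updating is additive in the counts, the combined data contributed (α_post−α_prior, β_post−β_prior) successes and failures.
Total across both batches: 27−15=12 clicks, 38−18=20 non-clicks.
Subtract the first batch: 12−2=10 clicks and 20−7=13 non-clicks.

10 clicks and 13 non-clicks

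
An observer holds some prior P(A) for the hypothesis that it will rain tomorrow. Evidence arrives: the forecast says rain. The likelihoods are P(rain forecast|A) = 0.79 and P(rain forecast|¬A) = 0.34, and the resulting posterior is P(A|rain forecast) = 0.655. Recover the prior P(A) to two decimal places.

Bayes' rule in odds form gives O(A|E) = O(A)·[P(E|A)/P(E|¬A)], hence O(A) = O(A|E)/LR.
Posterior odds = 0.655/(1−0.655) = 1.8986. LR = 0.79/0.34 = 2.3235.
Prior odds = 1.8986/2.3235 = 0.8171, so P(A) = 0.8171/(1+0.8171) ≈ 0.45.

P(A) = 0.45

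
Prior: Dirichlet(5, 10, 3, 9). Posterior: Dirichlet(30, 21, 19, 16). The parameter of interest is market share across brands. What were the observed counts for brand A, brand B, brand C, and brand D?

counts (25, 11, 16, 7)

For a Dirichlet(α) prior with multinomial counts c, the posterior is Dirichlet(α + c) componentwise.
Counts are posterior − prior componentwise: 30−5=25, 21−10=11, 19−3=16, 16−9=7.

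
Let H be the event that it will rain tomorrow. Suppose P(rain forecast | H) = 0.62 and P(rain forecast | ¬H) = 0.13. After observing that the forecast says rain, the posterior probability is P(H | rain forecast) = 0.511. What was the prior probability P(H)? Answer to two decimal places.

P(H) = 0.18

In odds form, posterior odds = prior odds × likelihood ratio, so prior odds = posterior odds ÷ LR.
Posterior odds = 0.511/(1−0.511) = 1.0450. LR = 0.62/0.13 = 4.7692.
Prior odds = 1.0450/4.7692 = 0.2191, so P(H) = 0.2191/(1+0.2191) ≈ 0.18.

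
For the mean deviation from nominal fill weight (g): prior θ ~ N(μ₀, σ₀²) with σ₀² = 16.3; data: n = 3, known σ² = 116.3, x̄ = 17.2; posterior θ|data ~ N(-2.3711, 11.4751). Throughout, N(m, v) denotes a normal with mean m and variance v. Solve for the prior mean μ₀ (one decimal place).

μ₀ = -10.6

With known observation variance, the Normal–Normal posterior has precision τ_n = τ₀ + n/σ² and mean μ_n = (τ₀μ₀ + (n/σ²)x̄)/τ_n.
Here τ₀ = 1/16.3 = 0.061350 and τ_data = 3/116.3 = 0.025795, so τ_n = 0.087145.
Rearranging for μ₀: μ₀ = (μ_n·τ_n − τ_data·x̄)/τ₀ = (-2.3711·0.087145 − 0.025795·17.2) / 0.061350 = -0.650304/0.061350 ≈ -10.6.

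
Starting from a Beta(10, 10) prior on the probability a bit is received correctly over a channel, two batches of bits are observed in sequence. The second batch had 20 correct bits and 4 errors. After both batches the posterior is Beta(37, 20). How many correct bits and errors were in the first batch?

Because Beta–binomial updating is additive in the counts, the combined data contributed (α_post−α_prior, β_post−β_prior) successes and failures.
Total across both batches: 37−10=27 correct bits, 20−10=10 errors.
Subtract the second batch: 27−20=7 correct bits and 10−4=6 errors.

7 correct bits and 6 errors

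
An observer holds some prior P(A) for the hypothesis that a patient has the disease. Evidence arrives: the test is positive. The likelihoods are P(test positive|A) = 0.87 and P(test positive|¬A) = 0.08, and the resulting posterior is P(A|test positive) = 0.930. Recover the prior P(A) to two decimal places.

P(A) = 0.55

Bayes' rule in odds form gives O(A|E) = O(A)·[P(E|A)/P(E|¬A)], hence O(A) = O(A|E)/LR.
Posterior odds = 0.930/(1−0.930) = 13.2857. LR = 0.87/0.08 = 10.8750.
Prior odds = 13.2857/10.8750 = 1.2217, so P(A) = 1.2217/(1+1.2217) ≈ 0.55.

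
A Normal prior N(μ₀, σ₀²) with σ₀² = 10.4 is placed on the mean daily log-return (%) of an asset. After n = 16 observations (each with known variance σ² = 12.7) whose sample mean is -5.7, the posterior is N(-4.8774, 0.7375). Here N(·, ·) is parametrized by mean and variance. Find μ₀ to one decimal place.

With known observation variance, the Normal–Normal posterior has precision τ_n = τ₀ + n/σ² and mean μ_n = (τ₀μ₀ + (n/σ²)x̄)/τ_n.
Here τ₀ = 1/10.4 = 0.096154 and τ_data = 16/12.7 = 1.259843, so τ_n = 1.355997.
Rearranging for μ₀: μ₀ = (μ_n·τ_n − τ_data·x̄)/τ₀ = (-4.8774·1.355997 − 1.259843·-5.7) / 0.096154 = 0.567365/0.096154 ≈ 5.9.

μ₀ = 5.9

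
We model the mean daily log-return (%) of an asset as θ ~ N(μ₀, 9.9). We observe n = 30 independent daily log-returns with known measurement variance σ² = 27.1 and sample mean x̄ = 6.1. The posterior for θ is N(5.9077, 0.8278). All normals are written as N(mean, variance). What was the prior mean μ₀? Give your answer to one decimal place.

The posterior mean is a precision-weighted average: μ_n = (τ₀μ₀ + τ_data·x̄)/(τ₀+τ_data), with τ₀=1/σ₀² and τ_data=n/σ².
Here τ₀ = 1/9.9 = 0.101010 and τ_data = 30/27.1 = 1.107011, so τ_n = 1.208021.
Rearranging for μ₀: μ₀ = (μ_n·τ_n − τ_data·x̄)/τ₀ = (5.9077·1.208021 − 1.107011·6.1) / 0.101010 = 0.383859/0.101010 ≈ 3.8.

μ₀ = 3.8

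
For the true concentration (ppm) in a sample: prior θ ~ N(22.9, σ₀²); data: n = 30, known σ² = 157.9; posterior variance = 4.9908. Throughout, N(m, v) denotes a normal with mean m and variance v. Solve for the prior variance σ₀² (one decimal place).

Posterior precision equals prior precision plus data precision: 1/σ_n² = 1/σ₀² + n/σ².
So 1/σ₀² = 1/4.9908 − 30/157.9 = 0.200369 − 0.189994 = 0.010375.
Hence σ₀² = 1/0.010375 ≈ 96.4.

σ₀² = 96.4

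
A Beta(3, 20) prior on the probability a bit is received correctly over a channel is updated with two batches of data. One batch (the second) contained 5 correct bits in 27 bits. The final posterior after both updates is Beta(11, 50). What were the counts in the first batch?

Sequential conjugate updates are equivalent to a single update on the pooled data, so total successes = posterior α − prior α and total failures = posterior β − prior β.
Total across both batches: 11−3=8 correct bits, 50−20=30 errors.
Subtract the second batch: 8−5=3 correct bits and 30−22=8 errors.

3 correct bits and 8 errors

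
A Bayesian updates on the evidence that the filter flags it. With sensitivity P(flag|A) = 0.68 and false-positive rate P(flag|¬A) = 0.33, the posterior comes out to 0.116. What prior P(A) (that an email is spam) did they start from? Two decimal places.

In odds form, posterior odds = prior odds × likelihood ratio, so prior odds = posterior odds ÷ LR.
Posterior odds = 0.116/(1−0.116) = 0.1312. LR = 0.68/0.33 = 2.0606.
Prior odds = 0.1312/2.0606 = 0.0637, so P(A) = 0.0637/(1+0.0637) ≈ 0.06.

P(A) = 0.06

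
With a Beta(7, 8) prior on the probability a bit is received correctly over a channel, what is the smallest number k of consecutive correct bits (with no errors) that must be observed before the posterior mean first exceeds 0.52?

k = 2

After k correct bits and 0 errors the posterior is Beta(7+k, 8), with mean (7+k)/(7+8+k).
Set (7+k)/(15+k) > 0.52 and solve: k > (0.52·15 − 7)/(1 − 0.52) = 1.667.
The smallest integer exceeding 1.667 is 2, and checking k=2: (9)/(17) = 0.5294 > 0.52.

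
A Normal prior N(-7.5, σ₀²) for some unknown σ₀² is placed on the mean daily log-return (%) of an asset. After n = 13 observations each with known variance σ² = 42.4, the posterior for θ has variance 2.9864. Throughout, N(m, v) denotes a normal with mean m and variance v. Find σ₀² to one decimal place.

Posterior precision equals prior precision plus data precision: 1/σ_n² = 1/σ₀² + n/σ².
So 1/σ₀² = 1/2.9864 − 13/42.4 = 0.334851 − 0.306604 = 0.028247.
Hence σ₀² = 1/0.028247 ≈ 35.4.

σ₀² = 35.4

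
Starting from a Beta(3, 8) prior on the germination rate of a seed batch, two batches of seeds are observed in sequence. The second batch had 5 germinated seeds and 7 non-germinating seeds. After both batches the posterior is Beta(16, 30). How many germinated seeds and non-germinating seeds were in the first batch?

Sequential conjugate updates are equivalent to a single update on the pooled data, so total successes = posterior α − prior α and total failures = posterior β − prior β.
Total across both batches: 16−3=13 germinated seeds, 30−8=22 non-germinating seeds.
Subtract the second batch: 13−5=8 germinated seeds and 22−7=15 non-germinating seeds.

8 germinated seeds and 15 non-germinating seeds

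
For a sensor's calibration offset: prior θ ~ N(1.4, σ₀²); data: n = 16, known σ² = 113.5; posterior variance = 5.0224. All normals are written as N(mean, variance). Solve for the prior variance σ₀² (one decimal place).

Posterior precision equals prior precision plus data precision: 1/σ_n² = 1/σ₀² + n/σ².
So 1/σ₀² = 1/5.0224 − 16/113.5 = 0.199108 − 0.140969 = 0.058139.
Hence σ₀² = 1/0.058139 ≈ 17.2.

σ₀² = 17.2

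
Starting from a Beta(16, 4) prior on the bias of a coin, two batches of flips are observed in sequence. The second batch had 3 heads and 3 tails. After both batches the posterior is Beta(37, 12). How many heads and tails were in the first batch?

18 heads and 5 tails

Sequential conjugate updates are equivalent to a single update on the pooled data, so total successes = posterior α − prior α and total failures = posterior β − prior β.
Total across both batches: 37−16=21 heads, 12−4=8 tails.
Subtract the second batch: 21−3=18 heads and 8−3=5 tails.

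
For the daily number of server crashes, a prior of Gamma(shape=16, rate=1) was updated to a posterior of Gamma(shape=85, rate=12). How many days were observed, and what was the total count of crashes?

A Gamma(α, β) prior (rate parametrization) on a Poisson rate with n observations summing to S gives posterior Gamma(α+S, β+n).
Matching: Σxᵢ = 85 − 16 = 69 and n = 12 − 1 = 11.

n = 11 days with total 69 crashes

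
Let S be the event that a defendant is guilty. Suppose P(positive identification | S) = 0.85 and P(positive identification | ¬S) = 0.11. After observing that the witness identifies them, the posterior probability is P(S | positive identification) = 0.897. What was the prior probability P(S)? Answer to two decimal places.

P(S) = 0.53

Bayes' rule in odds form gives O(S|E) = O(S)·[P(E|S)/P(E|¬S)], hence O(S) = O(S|E)/LR.
Posterior odds = 0.897/(1−0.897) = 8.7087. LR = 0.85/0.11 = 7.7273.
Prior odds = 8.7087/7.7273 = 1.1270, so P(S) = 1.1270/(1+1.1270) ≈ 0.53.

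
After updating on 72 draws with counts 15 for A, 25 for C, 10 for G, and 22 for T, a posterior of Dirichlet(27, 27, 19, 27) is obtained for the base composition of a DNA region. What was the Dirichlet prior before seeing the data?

Dirichlet(12, 2, 9, 5)

For a Dirichlet(α) prior with multinomial counts c, the posterior is Dirichlet(α + c) componentwise.
Subtract each count from the matching posterior parameter: 27−15=12, 27−25=2, 19−10=9, 27−22=5.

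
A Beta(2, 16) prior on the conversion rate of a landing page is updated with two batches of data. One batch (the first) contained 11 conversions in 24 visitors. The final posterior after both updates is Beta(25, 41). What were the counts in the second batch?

12 conversions and 12 bounces

Sequential conjugate updates are equivalent to a single update on the pooled data, so total successes = posterior α − prior α and total failures = posterior β − prior β.
Total across both batches: 25−2=23 conversions, 41−16=25 bounces.
Subtract the first batch: 23−11=12 conversions and 25−13=12 bounces.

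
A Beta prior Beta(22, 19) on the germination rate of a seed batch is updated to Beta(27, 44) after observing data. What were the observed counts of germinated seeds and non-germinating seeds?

5 germinated seeds and 25 non-germinating seeds

Under Beta–binomial conjugacy the posterior parameters are (α+s, β+f).
So s = 27 − 22 = 5 and f = 44 − 19 = 25.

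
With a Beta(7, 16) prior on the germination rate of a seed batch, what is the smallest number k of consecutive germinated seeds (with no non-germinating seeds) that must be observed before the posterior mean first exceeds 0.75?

After k germinated seeds and 0 non-germinating seeds the posterior is Beta(7+k, 16), with mean (7+k)/(7+16+k).
Set (7+k)/(23+k) > 0.75 and solve: k > (0.75·23 − 7)/(1 − 0.75) = 41.000.
The smallest integer exceeding 41.000 is 42.

k = 42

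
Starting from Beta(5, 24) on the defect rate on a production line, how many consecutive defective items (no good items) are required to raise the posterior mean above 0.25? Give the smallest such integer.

After k defective items and 0 good items the posterior is Beta(5+k, 24), with mean (5+k)/(5+24+k).
Set (5+k)/(29+k) > 0.25 and solve: k > (0.25·29 − 5)/(1 − 0.25) = 3.000.
The smallest integer exceeding 3.000 is 4.

k = 4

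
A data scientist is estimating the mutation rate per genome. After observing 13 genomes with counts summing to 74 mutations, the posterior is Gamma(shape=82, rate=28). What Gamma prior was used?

Gamma(shape=8, rate=15)

Gamma–Poisson conjugacy: posterior shape = α + Σxᵢ, posterior rate = β + n.
So α = 82 − 74 = 8 and β = 28 − 13 = 15.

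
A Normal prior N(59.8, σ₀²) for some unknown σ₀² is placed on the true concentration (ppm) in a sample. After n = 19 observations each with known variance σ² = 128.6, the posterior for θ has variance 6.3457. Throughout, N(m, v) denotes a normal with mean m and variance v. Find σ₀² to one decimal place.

σ₀² = 101.6

For the Normal–Normal model with known σ², precisions add: τ_n = τ₀ + n/σ².
So 1/σ₀² = 1/6.3457 − 19/128.6 = 0.157587 − 0.147745 = 0.009842.
Hence σ₀² = 1/0.009842 ≈ 101.6.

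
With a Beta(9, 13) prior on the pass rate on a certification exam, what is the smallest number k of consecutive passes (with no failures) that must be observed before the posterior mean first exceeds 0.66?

After k passes and 0 failures the posterior is Beta(9+k, 13), with mean (9+k)/(9+13+k).
Set (9+k)/(22+k) > 0.66 and solve: k > (0.66·22 − 9)/(1 − 0.66) = 16.235.
The smallest integer exceeding 16.235 is 17.

k = 17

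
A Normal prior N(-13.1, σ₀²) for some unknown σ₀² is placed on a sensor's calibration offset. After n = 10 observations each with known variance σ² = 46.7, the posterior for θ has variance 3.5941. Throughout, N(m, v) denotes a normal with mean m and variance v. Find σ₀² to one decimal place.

For the Normal–Normal model with known σ², precisions add: τ_n = τ₀ + n/σ².
So 1/σ₀² = 1/3.5941 − 10/46.7 = 0.278234 − 0.214133 = 0.064101.
Hence σ₀² = 1/0.064101 ≈ 15.6.

σ₀² = 15.6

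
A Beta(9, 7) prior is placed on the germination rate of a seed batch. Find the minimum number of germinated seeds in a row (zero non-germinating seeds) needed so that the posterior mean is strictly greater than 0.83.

After k germinated seeds and 0 non-germinating seeds the posterior is Beta(9+k, 7), with mean (9+k)/(9+7+k).
Set (9+k)/(16+k) > 0.83 and solve: k > (0.83·16 − 9)/(1 − 0.83) = 25.176.
The smallest integer exceeding 25.176 is 26, and checking k=26: (35)/(42) = 0.8333 > 0.83.

k = 26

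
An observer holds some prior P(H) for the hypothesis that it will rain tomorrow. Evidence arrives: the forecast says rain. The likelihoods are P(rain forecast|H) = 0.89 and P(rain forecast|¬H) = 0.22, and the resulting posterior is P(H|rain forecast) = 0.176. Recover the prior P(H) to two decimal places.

Bayes' rule in odds form gives O(H|E) = O(H)·[P(E|H)/P(E|¬H)], hence O(H) = O(H|E)/LR.
Posterior odds = 0.176/(1−0.176) = 0.2136. LR = 0.89/0.22 = 4.0455.
Prior odds = 0.2136/4.0455 = 0.0528, so P(H) = 0.0528/(1+0.0528) ≈ 0.05.

P(H) = 0.05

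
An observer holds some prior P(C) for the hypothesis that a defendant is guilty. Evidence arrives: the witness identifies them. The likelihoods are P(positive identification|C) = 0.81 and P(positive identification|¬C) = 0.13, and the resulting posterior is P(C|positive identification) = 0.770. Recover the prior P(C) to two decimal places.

In odds form, posterior odds = prior odds × likelihood ratio, so prior odds = posterior odds ÷ LR.
Posterior odds = 0.770/(1−0.770) = 3.3478. LR = 0.81/0.13 = 6.2308.
Prior odds = 3.3478/6.2308 = 0.5373, so P(C) = 0.5373/(1+0.5373) ≈ 0.35.

P(C) = 0.35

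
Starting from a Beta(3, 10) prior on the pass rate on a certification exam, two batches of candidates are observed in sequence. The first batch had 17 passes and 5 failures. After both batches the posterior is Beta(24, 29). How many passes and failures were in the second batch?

Sequential conjugate updates are equivalent to a single update on the pooled data, so total successes = posterior α − prior α and total failures = posterior β − prior β.
Total across both batches: 24−3=21 passes, 29−10=19 failures.
Subtract the first batch: 21−17=4 passes and 19−5=14 failures.

4 passes and 14 failures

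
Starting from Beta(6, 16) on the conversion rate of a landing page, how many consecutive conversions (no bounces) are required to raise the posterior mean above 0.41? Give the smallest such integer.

After k conversions and 0 bounces the posterior is Beta(6+k, 16), with mean (6+k)/(6+16+k).
Set (6+k)/(22+k) > 0.41 and solve: k > (0.41·22 − 6)/(1 − 0.41) = 5.119.
The smallest integer exceeding 5.119 is 6.

k = 6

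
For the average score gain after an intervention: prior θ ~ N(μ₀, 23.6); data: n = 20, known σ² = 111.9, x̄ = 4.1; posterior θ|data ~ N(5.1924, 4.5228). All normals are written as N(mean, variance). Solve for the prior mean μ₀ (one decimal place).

The posterior mean is a precision-weighted average: μ_n = (τ₀μ₀ + τ_data·x̄)/(τ₀+τ_data), with τ₀=1/σ₀² and τ_data=n/σ².
Here τ₀ = 1/23.6 = 0.042373 and τ_data = 20/111.9 = 0.178731, so τ_n = 0.221104.
Rearranging for μ₀: μ₀ = (μ_n·τ_n − τ_data·x̄)/τ₀ = (5.1924·0.221104 − 0.178731·4.1) / 0.042373 = 0.415263/0.042373 ≈ 9.8.

μ₀ = 9.8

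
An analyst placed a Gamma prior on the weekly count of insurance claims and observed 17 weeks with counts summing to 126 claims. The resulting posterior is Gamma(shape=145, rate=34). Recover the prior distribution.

Gamma(shape=19, rate=17)

Gamma–Poisson conjugacy: posterior shape = α + Σxᵢ, posterior rate = β + n.
So α = 145 − 126 = 19 and β = 34 − 17 = 17.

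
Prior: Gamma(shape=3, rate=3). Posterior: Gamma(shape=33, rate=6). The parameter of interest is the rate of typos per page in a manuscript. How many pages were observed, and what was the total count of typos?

Gamma–Poisson conjugacy: posterior shape = α + Σxᵢ, posterior rate = β + n.
Matching: Σxᵢ = 33 − 3 = 30 and n = 6 − 3 = 3.

n = 3 pages with total 30 typos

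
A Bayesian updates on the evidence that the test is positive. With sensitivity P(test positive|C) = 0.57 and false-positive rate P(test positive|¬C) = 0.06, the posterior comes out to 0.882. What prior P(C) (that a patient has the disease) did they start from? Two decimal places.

Bayes' rule in odds form gives O(C|E) = O(C)·[P(E|C)/P(E|¬C)], hence O(C) = O(C|E)/LR.
Posterior odds = 0.882/(1−0.882) = 7.4746. LR = 0.57/0.06 = 9.5000.
Prior odds = 7.4746/9.5000 = 0.7868, so P(C) = 0.7868/(1+0.7868) ≈ 0.44.

P(C) = 0.44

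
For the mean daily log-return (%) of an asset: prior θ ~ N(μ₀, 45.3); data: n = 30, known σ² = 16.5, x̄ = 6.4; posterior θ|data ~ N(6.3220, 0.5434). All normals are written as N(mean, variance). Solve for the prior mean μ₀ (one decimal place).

μ₀ = -0.1

With known observation variance, the Normal–Normal posterior has precision τ_n = τ₀ + n/σ² and mean μ_n = (τ₀μ₀ + (n/σ²)x̄)/τ_n.
Here τ₀ = 1/45.3 = 0.022075 and τ_data = 30/16.5 = 1.818182, so τ_n = 1.840257.
Rearranging for μ₀: μ₀ = (μ_n·τ_n − τ_data·x̄)/τ₀ = (6.3220·1.840257 − 1.818182·6.4) / 0.022075 = -0.002260/0.022075 ≈ -0.1.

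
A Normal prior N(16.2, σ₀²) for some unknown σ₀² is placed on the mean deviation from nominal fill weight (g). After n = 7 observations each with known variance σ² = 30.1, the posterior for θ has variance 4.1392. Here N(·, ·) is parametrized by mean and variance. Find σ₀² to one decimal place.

σ₀² = 110.7

Posterior precision equals prior precision plus data precision: 1/σ_n² = 1/σ₀² + n/σ².
So 1/σ₀² = 1/4.1392 − 7/30.1 = 0.241593 − 0.232558 = 0.009035.
Hence σ₀² = 1/0.009035 ≈ 110.7.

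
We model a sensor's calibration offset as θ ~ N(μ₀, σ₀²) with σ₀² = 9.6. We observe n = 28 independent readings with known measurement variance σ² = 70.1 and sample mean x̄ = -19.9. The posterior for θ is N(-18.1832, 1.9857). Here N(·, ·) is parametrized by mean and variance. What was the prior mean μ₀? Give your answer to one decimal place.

μ₀ = -11.6

With known observation variance, the Normal–Normal posterior has precision τ_n = τ₀ + n/σ² and mean μ_n = (τ₀μ₀ + (n/σ²)x̄)/τ_n.
Here τ₀ = 1/9.6 = 0.104167 and τ_data = 28/70.1 = 0.399429, so τ_n = 0.503596.
Rearranging for μ₀: μ₀ = (μ_n·τ_n − τ_data·x̄)/τ₀ = (-18.1832·0.503596 − 0.399429·-19.9) / 0.104167 = -1.208350/0.104167 ≈ -11.6.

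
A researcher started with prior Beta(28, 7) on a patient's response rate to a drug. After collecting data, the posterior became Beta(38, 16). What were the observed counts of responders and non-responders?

Beta is conjugate to the binomial likelihood: posterior = Beta(a+s, b+f).
So s = 38 − 28 = 10 and f = 16 − 7 = 9.

10 responders and 9 non-responders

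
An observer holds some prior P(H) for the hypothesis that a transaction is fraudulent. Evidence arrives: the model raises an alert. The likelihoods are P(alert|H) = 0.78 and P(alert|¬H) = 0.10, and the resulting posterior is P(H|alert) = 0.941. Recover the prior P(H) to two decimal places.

P(H) = 0.67

Bayes' rule in odds form gives O(H|E) = O(H)·[P(E|H)/P(E|¬H)], hence O(H) = O(H|E)/LR.
Posterior odds = 0.941/(1−0.941) = 15.9492. LR = 0.78/0.10 = 7.8000.
Prior odds = 15.9492/7.8000 = 2.0448, so P(H) = 2.0448/(1+2.0448) ≈ 0.67.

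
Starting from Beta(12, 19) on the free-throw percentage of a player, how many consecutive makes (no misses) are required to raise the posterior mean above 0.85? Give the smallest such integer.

After k makes and 0 misses the posterior is Beta(12+k, 19), with mean (12+k)/(12+19+k).
Set (12+k)/(31+k) > 0.85 and solve: k > (0.85·31 − 12)/(1 − 0.85) = 95.667.
The smallest integer exceeding 95.667 is 96, and checking k=96: (108)/(127) = 0.8504 > 0.85.

k = 96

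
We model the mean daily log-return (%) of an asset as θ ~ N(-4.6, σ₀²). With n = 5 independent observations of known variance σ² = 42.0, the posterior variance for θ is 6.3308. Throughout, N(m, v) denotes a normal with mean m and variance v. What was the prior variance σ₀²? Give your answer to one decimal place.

Posterior precision equals prior precision plus data precision: 1/σ_n² = 1/σ₀² + n/σ².
So 1/σ₀² = 1/6.3308 − 5/42.0 = 0.157958 − 0.119048 = 0.038910.
Hence σ₀² = 1/0.038910 ≈ 25.7.

σ₀² = 25.7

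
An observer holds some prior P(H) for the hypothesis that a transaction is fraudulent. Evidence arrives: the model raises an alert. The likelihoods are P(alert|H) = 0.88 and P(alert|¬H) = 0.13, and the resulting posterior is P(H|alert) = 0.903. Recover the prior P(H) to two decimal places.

P(H) = 0.58

Bayes' rule in odds form gives O(H|E) = O(H)·[P(E|H)/P(E|¬H)], hence O(H) = O(H|E)/LR.
Posterior odds = 0.903/(1−0.903) = 9.3093. LR = 0.88/0.13 = 6.7692.
Prior odds = 9.3093/6.7692 = 1.3752, so P(H) = 1.3752/(1+1.3752) ≈ 0.58.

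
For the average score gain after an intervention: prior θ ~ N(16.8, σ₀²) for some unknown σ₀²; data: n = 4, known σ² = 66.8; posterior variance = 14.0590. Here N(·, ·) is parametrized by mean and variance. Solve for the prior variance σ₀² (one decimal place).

σ₀² = 88.9

For the Normal–Normal model with known σ², precisions add: τ_n = τ₀ + n/σ².
So 1/σ₀² = 1/14.0590 − 4/66.8 = 0.071129 − 0.059880 = 0.011249.
Hence σ₀² = 1/0.011249 ≈ 88.9.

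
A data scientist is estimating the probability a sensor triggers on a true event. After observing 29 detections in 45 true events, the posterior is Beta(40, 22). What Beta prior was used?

Under Beta–binomial conjugacy the posterior parameters are (α+s, β+f).
Subtract the data counts: 40−29=11, 22−16=6.

Beta(11, 6)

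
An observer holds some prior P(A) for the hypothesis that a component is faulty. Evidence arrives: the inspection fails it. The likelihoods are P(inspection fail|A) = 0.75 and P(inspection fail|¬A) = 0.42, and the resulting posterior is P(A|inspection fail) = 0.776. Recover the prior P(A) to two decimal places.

Bayes' rule in odds form gives O(A|E) = O(A)·[P(E|A)/P(E|¬A)], hence O(A) = O(A|E)/LR.
Posterior odds = 0.776/(1−0.776) = 3.4643. LR = 0.75/0.42 = 1.7857.
Prior odds = 3.4643/1.7857 = 1.9400, so P(A) = 1.9400/(1+1.9400) ≈ 0.66.

P(A) = 0.66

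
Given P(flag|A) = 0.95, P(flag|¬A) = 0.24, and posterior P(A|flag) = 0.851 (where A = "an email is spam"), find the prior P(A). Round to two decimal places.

Bayes' rule in odds form gives O(A|E) = O(A)·[P(E|A)/P(E|¬A)], hence O(A) = O(A|E)/LR.
Posterior odds = 0.851/(1−0.851) = 5.7114. LR = 0.95/0.24 = 3.9583.
Prior odds = 5.7114/3.9583 = 1.4429, so P(A) = 1.4429/(1+1.4429) ≈ 0.59.

P(A) = 0.59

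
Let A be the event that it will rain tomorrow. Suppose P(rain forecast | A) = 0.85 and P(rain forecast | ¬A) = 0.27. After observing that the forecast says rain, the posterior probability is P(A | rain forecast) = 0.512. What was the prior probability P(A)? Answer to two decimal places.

P(A) = 0.25

In odds form, posterior odds = prior odds × likelihood ratio, so prior odds = posterior odds ÷ LR.
Posterior odds = 0.512/(1−0.512) = 1.0492. LR = 0.85/0.27 = 3.1481.
Prior odds = 1.0492/3.1481 = 0.3333, so P(A) = 0.3333/(1+0.3333) ≈ 0.25.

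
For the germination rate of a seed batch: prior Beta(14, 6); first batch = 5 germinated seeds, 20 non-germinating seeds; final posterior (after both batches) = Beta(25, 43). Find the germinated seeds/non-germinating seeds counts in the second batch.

Because Beta–binomial updating is additive in the counts, the combined data contributed (α_post−α_prior, β_post−β_prior) successes and failures.
Total across both batches: 25−14=11 germinated seeds, 43−6=37 non-germinating seeds.
Subtract the first batch: 11−5=6 germinated seeds and 37−20=17 non-germinating seeds.

6 germinated seeds and 17 non-germinating seeds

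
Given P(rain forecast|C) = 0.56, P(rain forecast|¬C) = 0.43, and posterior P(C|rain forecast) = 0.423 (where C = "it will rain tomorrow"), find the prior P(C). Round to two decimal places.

P(C) = 0.36

In odds form, posterior odds = prior odds × likelihood ratio, so prior odds = posterior odds ÷ LR.
Posterior odds = 0.423/(1−0.423) = 0.7331. LR = 0.56/0.43 = 1.3023.
Prior odds = 0.7331/1.3023 = 0.5629, so P(C) = 0.5629/(1+0.5629) ≈ 0.36.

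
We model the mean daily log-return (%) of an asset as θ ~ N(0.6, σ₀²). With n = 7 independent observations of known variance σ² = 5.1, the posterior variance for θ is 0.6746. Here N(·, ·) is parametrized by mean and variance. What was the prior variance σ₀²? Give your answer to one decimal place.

Posterior precision equals prior precision plus data precision: 1/σ_n² = 1/σ₀² + n/σ².
So 1/σ₀² = 1/0.6746 − 7/5.1 = 1.482360 − 1.372549 = 0.109811.
Hence σ₀² = 1/0.109811 ≈ 9.1.

σ₀² = 9.1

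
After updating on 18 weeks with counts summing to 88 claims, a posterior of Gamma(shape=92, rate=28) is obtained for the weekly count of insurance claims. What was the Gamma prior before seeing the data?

Gamma(shape=4, rate=10)

A Gamma(α, β) prior (rate parametrization) on a Poisson rate with n observations summing to S gives posterior Gamma(α+S, β+n).
So α = 92 − 88 = 4 and β = 28 − 18 = 10.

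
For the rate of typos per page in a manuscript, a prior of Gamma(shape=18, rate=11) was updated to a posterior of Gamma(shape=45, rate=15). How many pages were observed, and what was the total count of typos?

Gamma–Poisson conjugacy: posterior shape = α + Σxᵢ, posterior rate = β + n.
Matching: Σxᵢ = 45 − 18 = 27 and n = 15 − 11 = 4.

n = 4 pages with total 27 typos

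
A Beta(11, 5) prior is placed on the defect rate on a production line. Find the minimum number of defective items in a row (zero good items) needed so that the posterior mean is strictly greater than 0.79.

After k defective items and 0 good items the posterior is Beta(11+k, 5), with mean (11+k)/(11+5+k).
Set (11+k)/(16+k) > 0.79 and solve: k > (0.79·16 − 11)/(1 − 0.79) = 7.810.
The smallest integer exceeding 7.810 is 8.

k = 8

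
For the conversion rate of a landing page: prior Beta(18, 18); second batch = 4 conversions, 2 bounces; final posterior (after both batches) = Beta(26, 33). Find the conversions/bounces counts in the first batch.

Sequential conjugate updates are equivalent to a single update on the pooled data, so total successes = posterior α − prior α and total failures = posterior β − prior β.
Total across both batches: 26−18=8 conversions, 33−18=15 bounces.
Subtract the second batch: 8−4=4 conversions and 15−2=13 bounces.

4 conversions and 13 bounces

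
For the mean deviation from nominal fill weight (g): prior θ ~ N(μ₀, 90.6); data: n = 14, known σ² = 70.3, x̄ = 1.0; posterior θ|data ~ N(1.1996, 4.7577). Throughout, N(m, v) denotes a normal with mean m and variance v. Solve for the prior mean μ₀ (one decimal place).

The posterior mean is a precision-weighted average: μ_n = (τ₀μ₀ + τ_data·x̄)/(τ₀+τ_data), with τ₀=1/σ₀² and τ_data=n/σ².
Here τ₀ = 1/90.6 = 0.011038 and τ_data = 14/70.3 = 0.199147, so τ_n = 0.210185.
Rearranging for μ₀: μ₀ = (μ_n·τ_n − τ_data·x̄)/τ₀ = (1.1996·0.210185 − 0.199147·1.0) / 0.011038 = 0.052991/0.011038 ≈ 4.8.

μ₀ = 4.8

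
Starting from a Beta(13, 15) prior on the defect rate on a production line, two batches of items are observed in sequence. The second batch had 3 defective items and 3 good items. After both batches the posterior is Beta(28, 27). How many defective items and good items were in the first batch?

Because Beta–binomial updating is additive in the counts, the combined data contributed (α_post−α_prior, β_post−β_prior) successes and failures.
Total across both batches: 28−13=15 defective items, 27−15=12 good items.
Subtract the second batch: 15−3=12 defective items and 12−3=9 good items.

12 defective items and 9 good items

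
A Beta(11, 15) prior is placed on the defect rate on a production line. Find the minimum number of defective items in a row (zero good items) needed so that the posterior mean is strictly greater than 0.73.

After k defective items and 0 good items the posterior is Beta(11+k, 15), with mean (11+k)/(11+15+k).
Set (11+k)/(26+k) > 0.73 and solve: k > (0.73·26 − 11)/(1 − 0.73) = 29.556.
The smallest integer exceeding 29.556 is 30.

k = 30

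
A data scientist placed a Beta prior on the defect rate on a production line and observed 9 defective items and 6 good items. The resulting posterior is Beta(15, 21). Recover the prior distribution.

Beta(6, 15)

Under Beta–binomial conjugacy the posterior parameters are (α+s, β+f).
So α = 15 − 9 = 6 and β = 21 − 6 = 15.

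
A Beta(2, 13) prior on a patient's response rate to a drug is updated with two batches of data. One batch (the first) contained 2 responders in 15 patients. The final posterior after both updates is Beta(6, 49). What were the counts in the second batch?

2 responders and 23 non-responders

Sequential conjugate updates are equivalent to a single update on the pooled data, so total successes = posterior α − prior α and total failures = posterior β − prior β.
Total across both batches: 6−2=4 responders, 49−13=36 non-responders.
Subtract the first batch: 4−2=2 responders and 36−13=23 non-responders.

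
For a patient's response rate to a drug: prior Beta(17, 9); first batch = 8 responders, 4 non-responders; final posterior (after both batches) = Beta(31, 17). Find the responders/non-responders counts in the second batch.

6 responders and 4 non-responders

Because Beta–binomial updating is additive in the counts, the combined data contributed (α_post−α_prior, β_post−β_prior) successes and failures.
Total across both batches: 31−17=14 responders, 17−9=8 non-responders.
Subtract the first batch: 14−8=6 responders and 8−4=4 non-responders.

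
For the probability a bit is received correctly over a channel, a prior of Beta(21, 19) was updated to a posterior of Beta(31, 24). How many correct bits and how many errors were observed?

10 correct bits and 5 errors

Beta is conjugate to the binomial likelihood: posterior = Beta(a+s, b+f).
Match parameters: s=31−21=10, f=24−19=5.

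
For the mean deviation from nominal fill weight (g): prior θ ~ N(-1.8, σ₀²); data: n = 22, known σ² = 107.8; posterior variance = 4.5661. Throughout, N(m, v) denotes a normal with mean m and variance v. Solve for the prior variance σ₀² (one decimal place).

σ₀² = 67.0

For the Normal–Normal model with known σ², precisions add: τ_n = τ₀ + n/σ².
So 1/σ₀² = 1/4.5661 − 22/107.8 = 0.219005 − 0.204082 = 0.014923.
Hence σ₀² = 1/0.014923 ≈ 67.0.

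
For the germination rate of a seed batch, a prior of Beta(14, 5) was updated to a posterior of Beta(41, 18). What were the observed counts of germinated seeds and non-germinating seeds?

Beta is conjugate to the binomial likelihood: posterior = Beta(α+s, β+f).
So s = 41 − 14 = 27 and f = 18 − 5 = 13.

27 germinated seeds and 13 non-germinating seeds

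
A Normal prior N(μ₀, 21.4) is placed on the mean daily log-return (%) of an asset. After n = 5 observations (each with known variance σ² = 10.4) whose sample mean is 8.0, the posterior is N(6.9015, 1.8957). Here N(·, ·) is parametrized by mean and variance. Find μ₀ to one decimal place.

μ₀ = -4.4

With known observation variance, the Normal–Normal posterior has precision τ_n = τ₀ + n/σ² and mean μ_n = (τ₀μ₀ + (n/σ²)x̄)/τ_n.
Here τ₀ = 1/21.4 = 0.046729 and τ_data = 5/10.4 = 0.480769, so τ_n = 0.527498.
Rearranging for μ₀: μ₀ = (μ_n·τ_n − τ_data·x̄)/τ₀ = (6.9015·0.527498 − 0.480769·8.0) / 0.046729 = -0.205625/0.046729 ≈ -4.4.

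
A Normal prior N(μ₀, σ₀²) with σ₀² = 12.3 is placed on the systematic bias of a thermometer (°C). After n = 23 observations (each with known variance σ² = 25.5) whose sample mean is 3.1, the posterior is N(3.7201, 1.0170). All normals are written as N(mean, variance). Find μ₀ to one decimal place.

μ₀ = 10.6

With known observation variance, the Normal–Normal posterior has precision τ_n = τ₀ + n/σ² and mean μ_n = (τ₀μ₀ + (n/σ²)x̄)/τ_n.
Here τ₀ = 1/12.3 = 0.081301 and τ_data = 23/25.5 = 0.901961, so τ_n = 0.983262.
Rearranging for μ₀: μ₀ = (μ_n·τ_n − τ_data·x̄)/τ₀ = (3.7201·0.983262 − 0.901961·3.1) / 0.081301 = 0.861754/0.081301 ≈ 10.6.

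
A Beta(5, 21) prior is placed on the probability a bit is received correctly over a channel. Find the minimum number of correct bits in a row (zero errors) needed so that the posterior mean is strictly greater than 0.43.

After k correct bits and 0 errors the posterior is Beta(5+k, 21), with mean (5+k)/(5+21+k).
Set (5+k)/(26+k) > 0.43 and solve: k > (0.43·26 − 5)/(1 − 0.43) = 10.842.
The smallest integer exceeding 10.842 is 11.

k = 11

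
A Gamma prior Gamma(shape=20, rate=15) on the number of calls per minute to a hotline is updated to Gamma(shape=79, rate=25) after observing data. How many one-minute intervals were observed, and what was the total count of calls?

A Gamma(α, β) prior (rate parametrization) on a Poisson rate with n observations summing to S gives posterior Gamma(α+S, β+n).
Matching: Σxᵢ = 79 − 20 = 59 and n = 25 − 15 = 10.

n = 10 one-minute intervals with total 59 calls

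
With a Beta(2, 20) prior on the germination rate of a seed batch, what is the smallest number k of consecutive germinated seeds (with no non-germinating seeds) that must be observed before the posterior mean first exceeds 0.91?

After k germinated seeds and 0 non-germinating seeds the posterior is Beta(2+k, 20), with mean (2+k)/(2+20+k).
Set (2+k)/(22+k) > 0.91 and solve: k > (0.91·22 − 2)/(1 − 0.91) = 200.222.
The smallest integer exceeding 200.222 is 201, and checking k=201: (203)/(223) = 0.9103 > 0.91.

k = 201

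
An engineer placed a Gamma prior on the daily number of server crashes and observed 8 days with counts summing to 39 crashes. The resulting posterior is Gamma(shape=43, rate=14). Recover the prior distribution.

A Gamma(α, β) prior (rate parametrization) on a Poisson rate with n observations summing to S gives posterior Gamma(α+S, β+n).
So α = 43 − 39 = 4 and β = 14 − 8 = 6.

Gamma(shape=4, rate=6)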